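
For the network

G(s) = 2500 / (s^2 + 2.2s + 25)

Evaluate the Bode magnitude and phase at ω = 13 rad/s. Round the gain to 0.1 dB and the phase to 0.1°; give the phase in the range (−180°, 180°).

24.6 dB, -168.8°

At s = jω = j13:
quadratic: (j13)² + 2.2·j13 + 25 = -144 + j28.6 → |·| ≈ 146.81, ∠ ≈ 168.77°
|G| = 2500 / 146.81 ≈ 17.029
Gain = 20 log₁₀(17.029) ≈ 24.62 dB
∠G = 0.00° − 168.77° = -168.77°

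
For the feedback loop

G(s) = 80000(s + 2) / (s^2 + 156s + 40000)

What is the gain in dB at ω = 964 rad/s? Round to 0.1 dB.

38.6 dB

At s = jω = j964:
zero (s+2): 2 + j964 → |·| = √(2²+964²) = √929300 ≈ 964, ∠ = arctan(964/2) ≈ 89.88°
quadratic: (j964)² + 156·j964 + 40000 = -889296 + j150384 → |·| ≈ 9.0192e+05, ∠ ≈ 170.40°
|G| = 80000 · 964 / 9.0192e+05 ≈ 85.506
Gain = 20 log₁₀(85.506) ≈ 38.64 dB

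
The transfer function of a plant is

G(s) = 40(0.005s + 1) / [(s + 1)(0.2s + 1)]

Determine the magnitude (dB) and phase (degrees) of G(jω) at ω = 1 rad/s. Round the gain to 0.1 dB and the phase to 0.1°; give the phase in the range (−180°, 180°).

28.9 dB, -56.0°

At ω = 1 rad/s:
zero (1 + j1·0.005) = 1 + j0.005 → |·| ≈ 1, ∠ ≈ 0.29°
pole (1 + j1·1) = 1 + j1 → |·| ≈ 1.4142, ∠ ≈ 45.00°
pole (1 + j1·0.2) = 1 + j0.2 → |·| ≈ 1.0198, ∠ ≈ 11.31°
|G| = 40 · 1 / (1.4142 · 1.0198) ≈ 27.735
Gain = 20 log₁₀(27.735) ≈ 28.86 dB
∠G = (0.29°) − (45.00° + 11.31°) = -56.02°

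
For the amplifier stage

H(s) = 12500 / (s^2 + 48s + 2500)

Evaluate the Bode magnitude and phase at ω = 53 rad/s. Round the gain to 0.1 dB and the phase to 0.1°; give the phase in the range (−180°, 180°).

13.8 dB, -96.9°

At s = jω = j53:
quadratic: (j53)² + 48·j53 + 2500 = -309 + j2544 → |·| ≈ 2562.7, ∠ ≈ 96.93°
|H| = 12500 / 2562.7 ≈ 4.8777
Gain = 20 log₁₀(4.8777) ≈ 13.76 dB
∠H = 0.00° − 96.93° = -96.93°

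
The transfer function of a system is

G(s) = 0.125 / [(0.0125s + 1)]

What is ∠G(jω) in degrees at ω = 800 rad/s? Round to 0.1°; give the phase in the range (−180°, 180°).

At ω = 800 rad/s:
pole (1 + j800·0.0125) = 1 + j10 → |·| ≈ 10.05, ∠ ≈ 84.29°
∠G = (0°) − (84.29°) = -84.29°

-84.3°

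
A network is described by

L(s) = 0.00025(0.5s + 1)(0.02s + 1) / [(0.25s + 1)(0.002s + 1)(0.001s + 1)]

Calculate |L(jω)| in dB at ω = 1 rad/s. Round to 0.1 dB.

At ω = 1 rad/s:
zero (1 + j1·0.5) = 1 + j0.5 → |·| ≈ 1.118, ∠ ≈ 26.57°
zero (1 + j1·0.02) = 1 + j0.02 → |·| ≈ 1.0002, ∠ ≈ 1.15°
pole (1 + j1·0.25) = 1 + j0.25 → |·| ≈ 1.0308, ∠ ≈ 14.04°
pole (1 + j1·0.002) = 1 + j0.002 → |·| ≈ 1, ∠ ≈ 0.11°
pole (1 + j1·0.001) = 1 + j0.001 → |·| ≈ 1, ∠ ≈ 0.06°
|L| = 0.00025 · 1.118 · 1.0002 / (1.0308 · 1 · 1) ≈ 0.0002712
Gain = 20 log₁₀(0.0002712) ≈ -71.33 dB

-71.3 dB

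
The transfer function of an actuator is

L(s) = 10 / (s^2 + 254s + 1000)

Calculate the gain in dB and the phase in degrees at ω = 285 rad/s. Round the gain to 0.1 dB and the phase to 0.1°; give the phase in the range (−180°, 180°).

-80.7 dB, -137.9°

Substitute s = j285:
Numerator: 10 = 10 + j0
Denominator: (j285)^2 + 254(j285) + 1000 = -80225 + j72390
|N| = √(10² + 0²) ≈ 10, ∠N ≈ 0.00°
|D| = √(80225² + 72390²) ≈ 1.0806e+05, ∠D ≈ 137.94°
|L| = 10 / 1.0806e+05 ≈ 9.2541e-05
Gain = 20 log₁₀(9.2541e-05) ≈ -80.67 dB
∠L = 0.00° − 137.94° = -137.94°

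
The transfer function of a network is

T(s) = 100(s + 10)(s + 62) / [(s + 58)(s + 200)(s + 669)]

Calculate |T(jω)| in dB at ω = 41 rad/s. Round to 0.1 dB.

-29.8 dB

At s = jω = j41:
zero (s+10): 10 + j41 → |·| = √(10²+41²) = √1781 ≈ 42.202, ∠ = arctan(41/10) ≈ 76.29°
zero (s+62): 62 + j41 → |·| = √(62²+41²) = √5525 ≈ 74.33, ∠ = arctan(41/62) ≈ 33.48°
pole (s+58): 58 + j41 → |·| = √(58²+41²) = √5045 ≈ 71.028, ∠ = arctan(41/58) ≈ 35.26°
pole (s+200): 200 + j41 → |·| = √(200²+41²) = √41681 ≈ 204.16, ∠ = arctan(41/200) ≈ 11.59°
pole (s+669): 669 + j41 → |·| = √(669²+41²) = √449242 ≈ 670.26, ∠ = arctan(41/669) ≈ 3.51°
|T| = 100 · 3136.9 / 9.7195e+06 ≈ 0.032274
Gain = 20 log₁₀(0.032274) ≈ -29.82 dB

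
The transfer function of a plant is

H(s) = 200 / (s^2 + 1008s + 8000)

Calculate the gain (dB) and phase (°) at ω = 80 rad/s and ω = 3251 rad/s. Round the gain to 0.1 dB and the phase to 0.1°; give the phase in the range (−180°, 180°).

ω = 80: -52.1 dB, -88.9°; ω = 3251: -94.9 dB, -162.8°

Substitute s = j80:
Numerator: 200 = 200 + j0
Denominator: (j80)^2 + 1008(j80) + 8000 = 1600 + j80640
|N| = √(200² + 0²) ≈ 200, ∠N ≈ 0.00°
|D| = √(1600² + 80640²) ≈ 80656, ∠D ≈ 88.86°
|H| = 200 / 80656 ≈ 0.0024797
Gain = 20 log₁₀(0.0024797) ≈ -52.11 dB
∠H = 0.00° − 88.86° = -88.86°

Substitute s = j3251:
Numerator: 200 = 200 + j0
Denominator: (j3251)^2 + 1008(j3251) + 8000 = -10561001 + j3277008
|N| = √(200² + 0²) ≈ 200, ∠N ≈ 0.00°
|D| = √(10561001² + 3277008²) ≈ 1.1058e+07, ∠D ≈ 162.76°
|H| = 200 / 1.1058e+07 ≈ 1.8086e-05
Gain = 20 log₁₀(1.8086e-05) ≈ -94.85 dB
∠H = 0.00° − 162.76° = -162.76°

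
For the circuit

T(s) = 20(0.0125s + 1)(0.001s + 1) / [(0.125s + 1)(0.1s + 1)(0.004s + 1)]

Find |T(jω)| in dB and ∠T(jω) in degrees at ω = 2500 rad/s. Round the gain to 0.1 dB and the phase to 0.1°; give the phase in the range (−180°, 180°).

-53.4 dB, -107.5°

At ω = 2500 rad/s:
zero (1 + j2500·0.0125) = 1 + j31.25 → |·| ≈ 31.266, ∠ ≈ 88.17°
zero (1 + j2500·0.001) = 1 + j2.5 → |·| ≈ 2.6926, ∠ ≈ 68.20°
pole (1 + j2500·0.125) = 1 + j312.5 → |·| ≈ 312.5, ∠ ≈ 89.82°
pole (1 + j2500·0.1) = 1 + j250 → |·| ≈ 250, ∠ ≈ 89.77°
pole (1 + j2500·0.004) = 1 + j10 → |·| ≈ 10.05, ∠ ≈ 84.29°
|T| = 20 · 31.266 · 2.6926 / (312.5 · 250 · 10.05) ≈ 0.0021445
Gain = 20 log₁₀(0.0021445) ≈ -53.37 dB
∠T = (88.17° + 68.20°) − (89.82° + 89.77° + 84.29°) = -107.51°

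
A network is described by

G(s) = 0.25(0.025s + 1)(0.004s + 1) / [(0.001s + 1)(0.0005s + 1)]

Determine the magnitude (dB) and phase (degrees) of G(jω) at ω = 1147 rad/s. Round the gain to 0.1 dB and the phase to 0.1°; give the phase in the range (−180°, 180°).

25.7 dB, 87.0°

At ω = 1147 rad/s:
zero (1 + j1147·0.025) = 1 + j28.675 → |·| ≈ 28.692, ∠ ≈ 88.00°
zero (1 + j1147·0.004) = 1 + j4.588 → |·| ≈ 4.6957, ∠ ≈ 77.70°
pole (1 + j1147·0.001) = 1 + j1.147 → |·| ≈ 1.5217, ∠ ≈ 48.92°
pole (1 + j1147·0.0005) = 1 + j0.5735 → |·| ≈ 1.1528, ∠ ≈ 29.83°
|G| = 0.25 · 28.692 · 4.6957 / (1.5217 · 1.1528) ≈ 19.201
Gain = 20 log₁₀(19.201) ≈ 25.67 dB
∠G = (88.00° + 77.70°) − (48.92° + 29.83°) = 86.95°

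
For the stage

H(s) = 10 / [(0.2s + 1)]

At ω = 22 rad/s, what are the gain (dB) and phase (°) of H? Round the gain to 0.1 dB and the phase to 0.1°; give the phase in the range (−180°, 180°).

At ω = 22 rad/s:
pole (1 + j22·0.2) = 1 + j4.4 → |·| ≈ 4.5122, ∠ ≈ 77.20°
|H| = 10 · 1 / (4.5122) ≈ 2.2162
Gain = 20 log₁₀(2.2162) ≈ 6.91 dB
∠H = (0°) − (77.20°) = -77.20°

6.9 dB, -77.2°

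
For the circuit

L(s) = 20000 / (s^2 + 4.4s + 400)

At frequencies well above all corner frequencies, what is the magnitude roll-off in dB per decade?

-40 dB/decade

Each pole contributes −20 dB/decade at high frequency; each zero contributes +20 dB/decade.
Net: 0 zero(s) − 2 pole(s) → -40 dB/decade.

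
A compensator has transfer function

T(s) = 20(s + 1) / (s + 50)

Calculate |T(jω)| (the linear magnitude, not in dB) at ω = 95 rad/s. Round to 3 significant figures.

At s = jω = j95:
zero (s+1): 1 + j95 → |·| = √(1²+95²) = √9026 ≈ 95.005, ∠ = arctan(95/1) ≈ 89.40°
pole (s+50): 50 + j95 → |·| = √(50²+95²) = √11525 ≈ 107.35, ∠ = arctan(95/50) ≈ 62.24°
|T| = 20 · 95.005 / 107.35 ≈ 17.7

17.7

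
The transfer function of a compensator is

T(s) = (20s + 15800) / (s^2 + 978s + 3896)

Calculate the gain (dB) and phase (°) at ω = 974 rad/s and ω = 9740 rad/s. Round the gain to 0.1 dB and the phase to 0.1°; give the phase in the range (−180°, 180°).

ω = 974: -34.6 dB, -83.8°; ω = 9740: -53.8 dB, -88.9°

Substitute s = j974:
Numerator: 20(j974) + 15800 = 15800 + j19480
Denominator: (j974)^2 + 978(j974) + 3896 = -944780 + j952572
|N| = √(15800² + 19480²) ≈ 25082, ∠N ≈ 50.95°
|D| = √(944780² + 952572²) ≈ 1.3416e+06, ∠D ≈ 134.76°
|T| = 25082 / 1.3416e+06 ≈ 0.018696
Gain = 20 log₁₀(0.018696) ≈ -34.57 dB
∠T = 50.95° − 134.76° = -83.81°

Substitute s = j9740:
Numerator: 20(j9740) + 15800 = 15800 + j194800
Denominator: (j9740)^2 + 978(j9740) + 3896 = -94863704 + j9525720
|N| = √(15800² + 194800²) ≈ 1.9544e+05, ∠N ≈ 85.36°
|D| = √(94863704² + 9525720²) ≈ 9.5341e+07, ∠D ≈ 174.27°
|T| = 1.9544e+05 / 9.5341e+07 ≈ 0.0020499
Gain = 20 log₁₀(0.0020499) ≈ -53.77 dB
∠T = 85.36° − 174.27° = -88.91°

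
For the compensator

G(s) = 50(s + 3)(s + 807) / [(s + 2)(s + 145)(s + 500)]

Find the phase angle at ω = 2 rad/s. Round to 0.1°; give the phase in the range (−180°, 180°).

-12.2°

At s = jω = j2:
zero (s+3): 3 + j2 → |·| = √(3²+2²) = √13 ≈ 3.6056, ∠ = arctan(2/3) ≈ 33.69°
zero (s+807): 807 + j2 → |·| = √(807²+2²) = √651253 ≈ 807, ∠ = arctan(2/807) ≈ 0.14°
pole (s+2): 2 + j2 → |·| = √(2²+2²) = √8 ≈ 2.8284, ∠ = arctan(2/2) ≈ 45.00°
pole (s+145): 145 + j2 → |·| = √(145²+2²) = √21029 ≈ 145.01, ∠ = arctan(2/145) ≈ 0.79°
pole (s+500): 500 + j2 → |·| = √(500²+2²) = √250004 ≈ 500, ∠ = arctan(2/500) ≈ 0.23°
∠G = 33.83° − 46.02° = -12.19°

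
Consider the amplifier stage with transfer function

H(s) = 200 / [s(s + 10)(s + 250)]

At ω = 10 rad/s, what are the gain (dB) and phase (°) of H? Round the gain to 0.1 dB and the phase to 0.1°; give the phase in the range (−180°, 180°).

At s = jω = j10:
pole (s+10): 10 + j10 → |·| = √(10²+10²) = √200 ≈ 14.142, ∠ = arctan(10/10) ≈ 45.00°
pole (s+250): 250 + j10 → |·| = √(250²+10²) = √62600 ≈ 250.2, ∠ = arctan(10/250) ≈ 2.29°
pole at origin: |s| = 10, ∠ = 90.00° (in denominator)
|H| = 200 / 35383 ≈ 0.0056524
Gain = 20 log₁₀(0.0056524) ≈ -44.96 dB
∠H = 0.00° − 137.29° = -137.29°

-45.0 dB, -137.3°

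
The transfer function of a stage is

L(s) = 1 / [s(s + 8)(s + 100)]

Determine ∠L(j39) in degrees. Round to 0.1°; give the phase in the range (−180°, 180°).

At s = jω = j39:
pole (s+8): 8 + j39 → |·| = √(8²+39²) = √1585 ≈ 39.812, ∠ = arctan(39/8) ≈ 78.41°
pole (s+100): 100 + j39 → |·| = √(100²+39²) = √11521 ≈ 107.34, ∠ = arctan(39/100) ≈ 21.31°
pole at origin: |s| = 39, ∠ = 90.00° (in denominator)
∠L = 0.00° − 189.72° = -189.72° ≡ 170.28° (principal value)

170.3°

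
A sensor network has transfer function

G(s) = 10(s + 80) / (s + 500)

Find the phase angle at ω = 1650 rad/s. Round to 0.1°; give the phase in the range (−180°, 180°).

14.1°

At s = jω = j1650:
zero (s+80): 80 + j1650 → |·| = √(80²+1650²) = √2728900 ≈ 1651.9, ∠ = arctan(1650/80) ≈ 87.22°
pole (s+500): 500 + j1650 → |·| = √(500²+1650²) = √2972500 ≈ 1724.1, ∠ = arctan(1650/500) ≈ 73.14°
∠G = 87.22° − 73.14° = 14.08°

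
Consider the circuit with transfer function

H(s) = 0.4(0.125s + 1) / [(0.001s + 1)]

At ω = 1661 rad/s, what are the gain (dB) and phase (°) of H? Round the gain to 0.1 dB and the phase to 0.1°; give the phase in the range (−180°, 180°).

32.6 dB, 30.8°

At ω = 1661 rad/s:
zero (1 + j1661·0.125) = 1 + j207.625 → |·| ≈ 207.63, ∠ ≈ 89.72°
pole (1 + j1661·0.001) = 1 + j1.661 → |·| ≈ 1.9388, ∠ ≈ 58.95°
|H| = 0.4 · 207.63 / (1.9388) ≈ 42.837
Gain = 20 log₁₀(42.837) ≈ 32.64 dB
∠H = (89.72°) − (58.95°) = 30.77°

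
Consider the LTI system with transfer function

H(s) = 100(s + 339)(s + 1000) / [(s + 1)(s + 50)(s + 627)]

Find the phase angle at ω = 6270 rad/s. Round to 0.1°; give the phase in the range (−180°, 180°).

-96.0°

At s = jω = j6270:
zero (s+339): 339 + j6270 → |·| = √(339²+6270²) = √39427821 ≈ 6279.2, ∠ = arctan(6270/339) ≈ 86.91°
zero (s+1000): 1000 + j6270 → |·| = √(1000²+6270²) = √40312900 ≈ 6349.2, ∠ = arctan(6270/1000) ≈ 80.94°
pole (s+1): 1 + j6270 → |·| = √(1²+6270²) = √39312901 ≈ 6270, ∠ = arctan(6270/1) ≈ 89.99°
pole (s+50): 50 + j6270 → |·| = √(50²+6270²) = √39315400 ≈ 6270.2, ∠ = arctan(6270/50) ≈ 89.54°
pole (s+627): 627 + j6270 → |·| = √(627²+6270²) = √39706029 ≈ 6301.3, ∠ = arctan(6270/627) ≈ 84.29°
∠H = 167.85° − 263.82° = -95.97°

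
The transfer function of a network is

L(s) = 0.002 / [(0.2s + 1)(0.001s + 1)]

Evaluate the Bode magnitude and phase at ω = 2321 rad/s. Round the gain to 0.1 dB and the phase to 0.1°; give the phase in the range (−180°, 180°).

At ω = 2321 rad/s:
pole (1 + j2321·0.2) = 1 + j464.2 → |·| ≈ 464.2, ∠ ≈ 89.88°
pole (1 + j2321·0.001) = 1 + j2.321 → |·| ≈ 2.5273, ∠ ≈ 66.69°
|L| = 0.002 · 1 / (464.2 · 2.5273) ≈ 1.7048e-06
Gain = 20 log₁₀(1.7048e-06) ≈ -115.37 dB
∠L = (0°) − (89.88° + 66.69°) = -156.57°

-115.4 dB, -156.6°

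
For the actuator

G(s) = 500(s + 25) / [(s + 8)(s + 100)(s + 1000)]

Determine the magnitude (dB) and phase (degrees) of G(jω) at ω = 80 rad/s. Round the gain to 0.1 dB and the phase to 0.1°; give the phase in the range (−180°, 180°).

At s = jω = j80:
zero (s+25): 25 + j80 → |·| = √(25²+80²) = √7025 ≈ 83.815, ∠ = arctan(80/25) ≈ 72.65°
pole (s+8): 8 + j80 → |·| = √(8²+80²) = √6464 ≈ 80.399, ∠ = arctan(80/8) ≈ 84.29°
pole (s+100): 100 + j80 → |·| = √(100²+80²) = √16400 ≈ 128.06, ∠ = arctan(80/100) ≈ 38.66°
pole (s+1000): 1000 + j80 → |·| = √(1000²+80²) = √1006400 ≈ 1003.2, ∠ = arctan(80/1000) ≈ 4.57°
|G| = 500 · 83.815 / 1.0329e+07 ≈ 0.0040573
Gain = 20 log₁₀(0.0040573) ≈ -47.84 dB
∠G = 72.65° − 127.52° = -54.87°

-47.8 dB, -54.9°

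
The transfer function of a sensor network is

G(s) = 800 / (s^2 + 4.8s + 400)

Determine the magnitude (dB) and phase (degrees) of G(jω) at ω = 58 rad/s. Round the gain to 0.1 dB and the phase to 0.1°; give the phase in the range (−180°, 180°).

At s = jω = j58:
quadratic: (j58)² + 4.8·j58 + 400 = -2964 + j278.4 → |·| ≈ 2977, ∠ ≈ 174.63°
|G| = 800 / 2977 ≈ 0.26873
Gain = 20 log₁₀(0.26873) ≈ -11.41 dB
∠G = 0.00° − 174.63° = -174.63°

-11.4 dB, -174.6°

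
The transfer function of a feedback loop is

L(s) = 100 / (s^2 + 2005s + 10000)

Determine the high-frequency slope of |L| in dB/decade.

-40 dB/decade

Each pole contributes −20 dB/decade at high frequency; each zero contributes +20 dB/decade.
Net: 0 zero(s) − 2 pole(s) → -40 dB/decade.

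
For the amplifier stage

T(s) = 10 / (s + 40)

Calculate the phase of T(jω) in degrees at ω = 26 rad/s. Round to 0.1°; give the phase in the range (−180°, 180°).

Substitute s = j26:
Numerator: 10 = 10 + j0
Denominator: (j26) + 40 = 40 + j26
|N| = √(10² + 0²) ≈ 10, ∠N ≈ 0.00°
|D| = √(40² + 26²) ≈ 47.707, ∠D ≈ 33.02°
∠T = 0.00° − 33.02° = -33.02°

-33.0°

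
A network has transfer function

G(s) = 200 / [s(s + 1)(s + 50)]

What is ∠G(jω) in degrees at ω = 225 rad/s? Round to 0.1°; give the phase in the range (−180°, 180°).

At s = jω = j225:
pole (s+1): 1 + j225 → |·| = √(1²+225²) = √50626 ≈ 225, ∠ = arctan(225/1) ≈ 89.75°
pole (s+50): 50 + j225 → |·| = √(50²+225²) = √53125 ≈ 230.49, ∠ = arctan(225/50) ≈ 77.47°
pole at origin: |s| = 225, ∠ = 90.00° (in denominator)
∠G = 0.00° − 257.22° = -257.22° ≡ 102.78° (principal value)

102.8°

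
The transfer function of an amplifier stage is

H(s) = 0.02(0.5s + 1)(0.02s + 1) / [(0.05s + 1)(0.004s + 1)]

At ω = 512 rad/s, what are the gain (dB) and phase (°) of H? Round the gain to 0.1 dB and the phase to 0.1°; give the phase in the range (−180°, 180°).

-0.9 dB, 22.5°

At ω = 512 rad/s:
zero (1 + j512·0.5) = 1 + j256 → |·| ≈ 256, ∠ ≈ 89.78°
zero (1 + j512·0.02) = 1 + j10.24 → |·| ≈ 10.289, ∠ ≈ 84.42°
pole (1 + j512·0.05) = 1 + j25.6 → |·| ≈ 25.62, ∠ ≈ 87.76°
pole (1 + j512·0.004) = 1 + j2.048 → |·| ≈ 2.2791, ∠ ≈ 63.97°
|H| = 0.02 · 256 · 10.289 / (25.62 · 2.2791) ≈ 0.9022
Gain = 20 log₁₀(0.9022) ≈ -0.89 dB
∠H = (89.78° + 84.42°) − (87.76° + 63.97°) = 22.47°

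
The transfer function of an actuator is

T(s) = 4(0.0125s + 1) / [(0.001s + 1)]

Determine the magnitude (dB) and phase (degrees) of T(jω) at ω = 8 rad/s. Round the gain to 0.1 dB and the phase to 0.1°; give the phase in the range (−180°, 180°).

At ω = 8 rad/s:
zero (1 + j8·0.0125) = 1 + j0.1 → |·| ≈ 1.005, ∠ ≈ 5.71°
pole (1 + j8·0.001) = 1 + j0.008 → |·| ≈ 1, ∠ ≈ 0.46°
|T| = 4 · 1.005 / (1) ≈ 4.02
Gain = 20 log₁₀(4.02) ≈ 12.08 dB
∠T = (5.71°) − (0.46°) = 5.25°

12.1 dB, 5.3°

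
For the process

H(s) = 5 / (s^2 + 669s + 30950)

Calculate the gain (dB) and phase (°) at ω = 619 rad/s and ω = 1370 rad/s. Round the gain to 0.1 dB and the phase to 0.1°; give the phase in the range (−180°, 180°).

Substitute s = j619:
Numerator: 5 = 5 + j0
Denominator: (j619)^2 + 669(j619) + 30950 = -352211 + j414111
|N| = √(5² + 0²) ≈ 5, ∠N ≈ 0.00°
|D| = √(352211² + 414111²) ≈ 5.4364e+05, ∠D ≈ 130.38°
|H| = 5 / 5.4364e+05 ≈ 9.1973e-06
Gain = 20 log₁₀(9.1973e-06) ≈ -100.73 dB
∠H = 0.00° − 130.38° = -130.38°

Substitute s = j1370:
Numerator: 5 = 5 + j0
Denominator: (j1370)^2 + 669(j1370) + 30950 = -1845950 + j916530
|N| = √(5² + 0²) ≈ 5, ∠N ≈ 0.00°
|D| = √(1845950² + 916530²) ≈ 2.061e+06, ∠D ≈ 153.60°
|H| = 5 / 2.061e+06 ≈ 2.426e-06
Gain = 20 log₁₀(2.426e-06) ≈ -112.30 dB
∠H = 0.00° − 153.60° = -153.60°

ω = 619: -100.7 dB, -130.4°; ω = 1370: -112.3 dB, -153.6°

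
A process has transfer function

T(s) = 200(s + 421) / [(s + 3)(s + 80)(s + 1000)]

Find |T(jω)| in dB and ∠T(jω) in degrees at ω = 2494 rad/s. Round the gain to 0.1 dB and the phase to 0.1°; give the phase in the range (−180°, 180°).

-90.4 dB, -165.8°

At s = jω = j2494:
zero (s+421): 421 + j2494 → |·| = √(421²+2494²) = √6397277 ≈ 2529.3, ∠ = arctan(2494/421) ≈ 80.42°
pole (s+3): 3 + j2494 → |·| = √(3²+2494²) = √6220045 ≈ 2494, ∠ = arctan(2494/3) ≈ 89.93°
pole (s+80): 80 + j2494 → |·| = √(80²+2494²) = √6226436 ≈ 2495.3, ∠ = arctan(2494/80) ≈ 88.16°
pole (s+1000): 1000 + j2494 → |·| = √(1000²+2494²) = √7220036 ≈ 2687, ∠ = arctan(2494/1000) ≈ 68.15°
|T| = 200 · 2529.3 / 1.6722e+10 ≈ 3.0251e-05
Gain = 20 log₁₀(3.0251e-05) ≈ -90.39 dB
∠T = 80.42° − 246.24° = -165.82°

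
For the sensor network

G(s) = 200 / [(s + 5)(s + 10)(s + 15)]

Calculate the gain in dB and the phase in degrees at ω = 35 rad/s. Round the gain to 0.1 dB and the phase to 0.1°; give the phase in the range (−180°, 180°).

-47.8 dB, 137.3°

At s = jω = j35:
pole (s+5): 5 + j35 → |·| = √(5²+35²) = √1250 ≈ 35.355, ∠ = arctan(35/5) ≈ 81.87°
pole (s+10): 10 + j35 → |·| = √(10²+35²) = √1325 ≈ 36.401, ∠ = arctan(35/10) ≈ 74.05°
pole (s+15): 15 + j35 → |·| = √(15²+35²) = √1450 ≈ 38.079, ∠ = arctan(35/15) ≈ 66.80°
|G| = 200 / 49006 ≈ 0.0040811
Gain = 20 log₁₀(0.0040811) ≈ -47.78 dB
∠G = 0.00° − 222.72° = -222.72° ≡ 137.28° (principal value)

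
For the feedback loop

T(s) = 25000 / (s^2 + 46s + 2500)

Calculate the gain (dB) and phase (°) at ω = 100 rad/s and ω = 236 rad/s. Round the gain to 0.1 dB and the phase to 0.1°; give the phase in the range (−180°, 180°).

ω = 100: 9.1 dB, -148.5°; ω = 236: -6.7 dB, -168.5°

At s = jω = j100:
quadratic: (j100)² + 46·j100 + 2500 = -7500 + j4600 → |·| ≈ 8798.3, ∠ ≈ 148.48°
|T| = 25000 / 8798.3 ≈ 2.8415
Gain = 20 log₁₀(2.8415) ≈ 9.07 dB
∠T = 0.00° − 148.48° = -148.48°

At s = jω = j236:
quadratic: (j236)² + 46·j236 + 2500 = -53196 + j10856 → |·| ≈ 54292, ∠ ≈ 168.47°
|T| = 25000 / 54292 ≈ 0.46047
Gain = 20 log₁₀(0.46047) ≈ -6.74 dB
∠T = 0.00° − 168.47° = -168.47°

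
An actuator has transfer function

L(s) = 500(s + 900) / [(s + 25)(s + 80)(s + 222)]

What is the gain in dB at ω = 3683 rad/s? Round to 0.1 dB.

At s = jω = j3683:
zero (s+900): 900 + j3683 → |·| = √(900²+3683²) = √14374489 ≈ 3791.4, ∠ = arctan(3683/900) ≈ 76.27°
pole (s+25): 25 + j3683 → |·| = √(25²+3683²) = √13565114 ≈ 3683.1, ∠ = arctan(3683/25) ≈ 89.61°
pole (s+80): 80 + j3683 → |·| = √(80²+3683²) = √13570889 ≈ 3683.9, ∠ = arctan(3683/80) ≈ 88.76°
pole (s+222): 222 + j3683 → |·| = √(222²+3683²) = √13613773 ≈ 3689.7, ∠ = arctan(3683/222) ≈ 86.55°
|L| = 500 · 3791.4 / 5.0062e+10 ≈ 3.7867e-05
Gain = 20 log₁₀(3.7867e-05) ≈ -88.43 dB

-88.4 dB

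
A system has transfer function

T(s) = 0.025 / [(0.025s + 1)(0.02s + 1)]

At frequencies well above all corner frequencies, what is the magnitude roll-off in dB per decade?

-40 dB/decade

Each pole contributes −20 dB/decade at high frequency; each zero contributes +20 dB/decade.
Net: 0 zero(s) − 2 pole(s) → -40 dB/decade.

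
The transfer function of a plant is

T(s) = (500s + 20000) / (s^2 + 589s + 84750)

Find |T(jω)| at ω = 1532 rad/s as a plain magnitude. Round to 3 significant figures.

Substitute s = j1532:
Numerator: 500(j1532) + 20000 = 20000 + j766000
Denominator: (j1532)^2 + 589(j1532) + 84750 = -2262274 + j902348
|N| = √(20000² + 766000²) ≈ 7.6626e+05, ∠N ≈ 88.50°
|D| = √(2262274² + 902348²) ≈ 2.4356e+06, ∠D ≈ 158.25°
|T| = 7.6626e+05 / 2.4356e+06 ≈ 0.31461

0.315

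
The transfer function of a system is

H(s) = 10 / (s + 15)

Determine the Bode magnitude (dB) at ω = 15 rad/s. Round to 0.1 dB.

-6.5 dB

Substitute s = j15:
Numerator: 10 = 10 + j0
Denominator: (j15) + 15 = 15 + j15
|N| = √(10² + 0²) ≈ 10, ∠N ≈ 0.00°
|D| = √(15² + 15²) ≈ 21.213, ∠D ≈ 45.00°
|H| = 10 / 21.213 ≈ 0.47141
Gain = 20 log₁₀(0.47141) ≈ -6.53 dB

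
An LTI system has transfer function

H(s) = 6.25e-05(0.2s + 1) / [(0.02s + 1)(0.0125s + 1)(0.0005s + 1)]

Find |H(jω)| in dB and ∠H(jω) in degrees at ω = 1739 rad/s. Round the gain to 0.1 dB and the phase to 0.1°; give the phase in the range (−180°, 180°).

-93.3 dB, -126.9°

At ω = 1739 rad/s:
zero (1 + j1739·0.2) = 1 + j347.8 → |·| ≈ 347.8, ∠ ≈ 89.84°
pole (1 + j1739·0.02) = 1 + j34.78 → |·| ≈ 34.794, ∠ ≈ 88.35°
pole (1 + j1739·0.0125) = 1 + j21.7375 → |·| ≈ 21.76, ∠ ≈ 87.37°
pole (1 + j1739·0.0005) = 1 + j0.8695 → |·| ≈ 1.3252, ∠ ≈ 41.01°
|H| = 6.25e-05 · 347.8 / (34.794 · 21.76 · 1.3252) ≈ 2.1665e-05
Gain = 20 log₁₀(2.1665e-05) ≈ -93.28 dB
∠H = (89.84°) − (88.35° + 87.37° + 41.01°) = -126.89°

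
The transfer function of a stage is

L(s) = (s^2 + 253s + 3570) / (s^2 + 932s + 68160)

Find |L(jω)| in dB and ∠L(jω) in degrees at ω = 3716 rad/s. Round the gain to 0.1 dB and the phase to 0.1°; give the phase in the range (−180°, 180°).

-0.2 dB, 10.3°

Substitute s = j3716:
Numerator: (j3716)^2 + 253(j3716) + 3570 = -13805086 + j940148
Denominator: (j3716)^2 + 932(j3716) + 68160 = -13740496 + j3463312
|N| = √(13805086² + 940148²) ≈ 1.3837e+07, ∠N ≈ 176.10°
|D| = √(13740496² + 3463312²) ≈ 1.417e+07, ∠D ≈ 165.85°
|L| = 1.3837e+07 / 1.417e+07 ≈ 0.9765
Gain = 20 log₁₀(0.9765) ≈ -0.21 dB
∠L = 176.10° − 165.85° = 10.25°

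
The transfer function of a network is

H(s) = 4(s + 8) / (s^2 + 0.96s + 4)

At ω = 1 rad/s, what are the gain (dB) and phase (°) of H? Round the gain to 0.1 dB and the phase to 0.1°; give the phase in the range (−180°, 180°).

At s = jω = j1:
zero (s+8): 8 + j1 → |·| = √(8²+1²) = √65 ≈ 8.0623, ∠ = arctan(1/8) ≈ 7.13°
quadratic: (j1)² + 0.96·j1 + 4 = 3 + j0.96 → |·| ≈ 3.1499, ∠ ≈ 17.74°
|H| = 4 · 8.0623 / 3.1499 ≈ 10.238
Gain = 20 log₁₀(10.238) ≈ 20.20 dB
∠H = 7.13° − 17.74° = -10.61°

20.2 dB, -10.6°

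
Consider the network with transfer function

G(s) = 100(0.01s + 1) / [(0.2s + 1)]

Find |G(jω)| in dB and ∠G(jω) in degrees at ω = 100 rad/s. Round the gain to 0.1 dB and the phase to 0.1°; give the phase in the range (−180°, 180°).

At ω = 100 rad/s:
zero (1 + j100·0.01) = 1 + j1 → |·| ≈ 1.4142, ∠ ≈ 45.00°
pole (1 + j100·0.2) = 1 + j20 → |·| ≈ 20.025, ∠ ≈ 87.14°
|G| = 100 · 1.4142 / (20.025) ≈ 7.0622
Gain = 20 log₁₀(7.0622) ≈ 16.98 dB
∠G = (45.00°) − (87.14°) = -42.14°

17.0 dB, -42.1°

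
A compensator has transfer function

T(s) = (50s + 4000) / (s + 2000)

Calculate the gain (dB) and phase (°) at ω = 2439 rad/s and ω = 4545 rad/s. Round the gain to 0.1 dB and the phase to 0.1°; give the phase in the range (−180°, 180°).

ω = 2439: 31.8 dB, 37.5°; ω = 4545: 33.2 dB, 22.7°

Substitute s = j2439:
Numerator: 50(j2439) + 4000 = 4000 + j121950
Denominator: (j2439) + 2000 = 2000 + j2439
|N| = √(4000² + 121950²) ≈ 1.2202e+05, ∠N ≈ 88.12°
|D| = √(2000² + 2439²) ≈ 3154.2, ∠D ≈ 50.65°
|T| = 1.2202e+05 / 3154.2 ≈ 38.685
Gain = 20 log₁₀(38.685) ≈ 31.75 dB
∠T = 88.12° − 50.65° = 37.47°

Substitute s = j4545:
Numerator: 50(j4545) + 4000 = 4000 + j227250
Denominator: (j4545) + 2000 = 2000 + j4545
|N| = √(4000² + 227250²) ≈ 2.2729e+05, ∠N ≈ 88.99°
|D| = √(2000² + 4545²) ≈ 4965.6, ∠D ≈ 66.25°
|T| = 2.2729e+05 / 4965.6 ≈ 45.773
Gain = 20 log₁₀(45.773) ≈ 33.21 dB
∠T = 88.99° − 66.25° = 22.74°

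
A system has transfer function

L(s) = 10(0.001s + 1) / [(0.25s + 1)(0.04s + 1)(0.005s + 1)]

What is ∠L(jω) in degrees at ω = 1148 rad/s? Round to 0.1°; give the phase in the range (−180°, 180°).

150.3°

At ω = 1148 rad/s:
zero (1 + j1148·0.001) = 1 + j1.148 → |·| ≈ 1.5225, ∠ ≈ 48.94°
pole (1 + j1148·0.25) = 1 + j287 → |·| ≈ 287, ∠ ≈ 89.80°
pole (1 + j1148·0.04) = 1 + j45.92 → |·| ≈ 45.931, ∠ ≈ 88.75°
pole (1 + j1148·0.005) = 1 + j5.74 → |·| ≈ 5.8265, ∠ ≈ 80.12°
∠L = (48.94°) − (89.80° + 88.75° + 80.12°) = -209.73° ≡ 150.27° (principal value)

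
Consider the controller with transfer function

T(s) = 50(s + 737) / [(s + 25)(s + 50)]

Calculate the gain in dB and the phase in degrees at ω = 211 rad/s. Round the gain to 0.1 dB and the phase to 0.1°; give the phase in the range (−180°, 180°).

-1.6 dB, -143.9°

At s = jω = j211:
zero (s+737): 737 + j211 → |·| = √(737²+211²) = √587690 ≈ 766.61, ∠ = arctan(211/737) ≈ 15.98°
pole (s+25): 25 + j211 → |·| = √(25²+211²) = √45146 ≈ 212.48, ∠ = arctan(211/25) ≈ 83.24°
pole (s+50): 50 + j211 → |·| = √(50²+211²) = √47021 ≈ 216.84, ∠ = arctan(211/50) ≈ 76.67°
|T| = 50 · 766.61 / 46074 ≈ 0.83193
Gain = 20 log₁₀(0.83193) ≈ -1.60 dB
∠T = 15.98° − 159.91° = -143.93°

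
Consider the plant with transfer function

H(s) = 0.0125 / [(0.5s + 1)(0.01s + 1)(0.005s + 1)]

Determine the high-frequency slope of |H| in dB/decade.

Each pole contributes −20 dB/decade at high frequency; each zero contributes +20 dB/decade.
Net: 0 zero(s) − 3 pole(s) → -60 dB/decade.

-60 dB/decade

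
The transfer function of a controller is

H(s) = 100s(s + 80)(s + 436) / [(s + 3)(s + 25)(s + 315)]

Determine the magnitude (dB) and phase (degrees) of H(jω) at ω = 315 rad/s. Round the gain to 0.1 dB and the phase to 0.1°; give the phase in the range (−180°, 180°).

41.9 dB, -18.3°

At s = jω = j315:
zero (s+80): 80 + j315 → |·| = √(80²+315²) = √105625 ≈ 325, ∠ = arctan(315/80) ≈ 75.75°
zero (s+436): 436 + j315 → |·| = √(436²+315²) = √289321 ≈ 537.89, ∠ = arctan(315/436) ≈ 35.85°
zero at origin: s = j315 → |·| = 315, ∠ = 90.00°
pole (s+3): 3 + j315 → |·| = √(3²+315²) = √99234 ≈ 315.01, ∠ = arctan(315/3) ≈ 89.45°
pole (s+25): 25 + j315 → |·| = √(25²+315²) = √99850 ≈ 315.99, ∠ = arctan(315/25) ≈ 85.46°
pole (s+315): 315 + j315 → |·| = √(315²+315²) = √198450 ≈ 445.48, ∠ = arctan(315/315) ≈ 45.00°
|H| = 100 · 5.5066e+07 / 4.4343e+07 ≈ 124.18
Gain = 20 log₁₀(124.18) ≈ 41.88 dB
∠H = 201.60° − 219.91° = -18.31°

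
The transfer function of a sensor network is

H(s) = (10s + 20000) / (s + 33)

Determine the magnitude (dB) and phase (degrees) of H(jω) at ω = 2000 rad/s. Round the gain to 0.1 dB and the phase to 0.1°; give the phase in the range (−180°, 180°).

Substitute s = j2000:
Numerator: 10(j2000) + 20000 = 20000 + j20000
Denominator: (j2000) + 33 = 33 + j2000
|N| = √(20000² + 20000²) ≈ 28284, ∠N ≈ 45.00°
|D| = √(33² + 2000²) ≈ 2000.3, ∠D ≈ 89.05°
|H| = 28284 / 2000.3 ≈ 14.14
Gain = 20 log₁₀(14.14) ≈ 23.01 dB
∠H = 45.00° − 89.05° = -44.05°

23.0 dB, -44.1°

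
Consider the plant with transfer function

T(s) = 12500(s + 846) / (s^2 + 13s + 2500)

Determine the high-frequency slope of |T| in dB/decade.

-20 dB/decade

Each pole contributes −20 dB/decade at high frequency; each zero contributes +20 dB/decade.
Net: 1 zero(s) − 2 pole(s) → -20 dB/decade.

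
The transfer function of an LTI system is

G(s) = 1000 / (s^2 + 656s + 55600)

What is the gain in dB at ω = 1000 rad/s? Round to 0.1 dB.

Substitute s = j1000:
Numerator: 1000 = 1000 + j0
Denominator: (j1000)^2 + 656(j1000) + 55600 = -944400 + j656000
|N| = √(1000² + 0²) ≈ 1000, ∠N ≈ 0.00°
|D| = √(944400² + 656000²) ≈ 1.1499e+06, ∠D ≈ 145.22°
|G| = 1000 / 1.1499e+06 ≈ 0.00086964
Gain = 20 log₁₀(0.00086964) ≈ -61.21 dB

-61.2 dB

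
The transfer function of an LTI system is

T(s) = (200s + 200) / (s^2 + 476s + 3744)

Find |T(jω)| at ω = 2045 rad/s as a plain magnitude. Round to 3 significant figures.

0.0953

Substitute s = j2045:
Numerator: 200(j2045) + 200 = 200 + j409000
Denominator: (j2045)^2 + 476(j2045) + 3744 = -4178281 + j973420
|N| = √(200² + 409000²) ≈ 4.09e+05, ∠N ≈ 89.97°
|D| = √(4178281² + 973420²) ≈ 4.2902e+06, ∠D ≈ 166.89°
|T| = 4.09e+05 / 4.2902e+06 ≈ 0.095334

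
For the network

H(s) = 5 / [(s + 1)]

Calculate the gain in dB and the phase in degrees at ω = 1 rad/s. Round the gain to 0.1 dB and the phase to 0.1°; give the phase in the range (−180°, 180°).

At ω = 1 rad/s:
pole (1 + j1·1) = 1 + j1 → |·| ≈ 1.4142, ∠ ≈ 45.00°
|H| = 5 · 1 / (1.4142) ≈ 3.5356
Gain = 20 log₁₀(3.5356) ≈ 10.97 dB
∠H = (0°) − (45.00°) = -45.00°

11.0 dB, -45.0°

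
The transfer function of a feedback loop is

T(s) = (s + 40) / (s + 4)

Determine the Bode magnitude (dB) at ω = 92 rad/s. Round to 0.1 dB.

At s = jω = j92:
zero (s+40): 40 + j92 → |·| = √(40²+92²) = √10064 ≈ 100.32, ∠ = arctan(92/40) ≈ 66.50°
pole (s+4): 4 + j92 → |·| = √(4²+92²) = √8480 ≈ 92.087, ∠ = arctan(92/4) ≈ 87.51°
|T| = 1 · 100.32 / 92.087 ≈ 1.0894
Gain = 20 log₁₀(1.0894) ≈ 0.74 dB

0.7 dB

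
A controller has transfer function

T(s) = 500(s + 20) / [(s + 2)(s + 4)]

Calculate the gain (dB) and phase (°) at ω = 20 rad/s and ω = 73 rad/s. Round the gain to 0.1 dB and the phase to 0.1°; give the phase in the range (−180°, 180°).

At s = jω = j20:
zero (s+20): 20 + j20 → |·| = √(20²+20²) = √800 ≈ 28.284, ∠ = arctan(20/20) ≈ 45.00°
pole (s+2): 2 + j20 → |·| = √(2²+20²) = √404 ≈ 20.1, ∠ = arctan(20/2) ≈ 84.29°
pole (s+4): 4 + j20 → |·| = √(4²+20²) = √416 ≈ 20.396, ∠ = arctan(20/4) ≈ 78.69°
|T| = 500 · 28.284 / 409.96 ≈ 34.496
Gain = 20 log₁₀(34.496) ≈ 30.76 dB
∠T = 45.00° − 162.98° = -117.98°

At s = jω = j73:
zero (s+20): 20 + j73 → |·| = √(20²+73²) = √5729 ≈ 75.69, ∠ = arctan(73/20) ≈ 74.68°
pole (s+2): 2 + j73 → |·| = √(2²+73²) = √5333 ≈ 73.027, ∠ = arctan(73/2) ≈ 88.43°
pole (s+4): 4 + j73 → |·| = √(4²+73²) = √5345 ≈ 73.11, ∠ = arctan(73/4) ≈ 86.86°
|T| = 500 · 75.69 / 5339 ≈ 7.0884
Gain = 20 log₁₀(7.0884) ≈ 17.01 dB
∠T = 74.68° − 175.29° = -100.61°

ω = 20: 30.8 dB, -118.0°; ω = 73: 17.0 dB, -100.6°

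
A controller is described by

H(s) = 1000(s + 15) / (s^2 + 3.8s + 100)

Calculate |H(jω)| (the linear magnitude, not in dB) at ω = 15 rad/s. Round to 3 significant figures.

154

At s = jω = j15:
zero (s+15): 15 + j15 → |·| = √(15²+15²) = √450 ≈ 21.213, ∠ = arctan(15/15) ≈ 45.00°
quadratic: (j15)² + 3.8·j15 + 100 = -125 + j57 → |·| ≈ 137.38, ∠ ≈ 155.49°
|H| = 1000 · 21.213 / 137.38 ≈ 154.41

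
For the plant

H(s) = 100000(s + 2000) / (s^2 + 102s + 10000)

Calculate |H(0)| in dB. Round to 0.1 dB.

86.0 dB

H(0) = 100000·2000 / 10000 = 20000
20 log₁₀(20000) ≈ 86.02 dB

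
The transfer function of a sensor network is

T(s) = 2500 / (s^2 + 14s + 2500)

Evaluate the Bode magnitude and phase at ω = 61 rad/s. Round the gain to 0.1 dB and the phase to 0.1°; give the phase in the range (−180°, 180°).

4.5 dB, -145.0°

At s = jω = j61:
quadratic: (j61)² + 14·j61 + 2500 = -1221 + j854 → |·| ≈ 1490, ∠ ≈ 145.03°
|T| = 2500 / 1490 ≈ 1.6779
Gain = 20 log₁₀(1.6779) ≈ 4.50 dB
∠T = 0.00° − 145.03° = -145.03°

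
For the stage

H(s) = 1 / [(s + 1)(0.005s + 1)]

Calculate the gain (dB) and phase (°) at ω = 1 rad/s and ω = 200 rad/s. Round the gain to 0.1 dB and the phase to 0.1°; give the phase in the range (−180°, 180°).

At ω = 1 rad/s:
pole (1 + j1·1) = 1 + j1 → |·| ≈ 1.4142, ∠ ≈ 45.00°
pole (1 + j1·0.005) = 1 + j0.005 → |·| ≈ 1, ∠ ≈ 0.29°
|H| = 1 · 1 / (1.4142 · 1) ≈ 0.70711
Gain = 20 log₁₀(0.70711) ≈ -3.01 dB
∠H = (0°) − (45.00° + 0.29°) = -45.29°

At ω = 200 rad/s:
pole (1 + j200·1) = 1 + j200 → |·| ≈ 200, ∠ ≈ 89.71°
pole (1 + j200·0.005) = 1 + j1 → |·| ≈ 1.4142, ∠ ≈ 45.00°
|H| = 1 · 1 / (200 · 1.4142) ≈ 0.0035356
Gain = 20 log₁₀(0.0035356) ≈ -49.03 dB
∠H = (0°) − (89.71° + 45.00°) = -134.71°

ω = 1: -3.0 dB, -45.3°; ω = 200: -49.0 dB, -134.7°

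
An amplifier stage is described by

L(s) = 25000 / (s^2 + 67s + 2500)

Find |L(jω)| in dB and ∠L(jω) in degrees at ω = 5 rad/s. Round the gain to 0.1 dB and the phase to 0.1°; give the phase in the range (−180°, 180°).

At s = jω = j5:
quadratic: (j5)² + 67·j5 + 2500 = 2475 + j335 → |·| ≈ 2497.6, ∠ ≈ 7.71°
|L| = 25000 / 2497.6 ≈ 10.01
Gain = 20 log₁₀(10.01) ≈ 20.01 dB
∠L = 0.00° − 7.71° = -7.71°

20.0 dB, -7.7°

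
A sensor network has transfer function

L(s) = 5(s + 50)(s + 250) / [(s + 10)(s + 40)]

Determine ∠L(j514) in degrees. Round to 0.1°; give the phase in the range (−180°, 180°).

-25.9°

At s = jω = j514:
zero (s+50): 50 + j514 → |·| = √(50²+514²) = √266696 ≈ 516.43, ∠ = arctan(514/50) ≈ 84.44°
zero (s+250): 250 + j514 → |·| = √(250²+514²) = √326696 ≈ 571.57, ∠ = arctan(514/250) ≈ 64.06°
pole (s+10): 10 + j514 → |·| = √(10²+514²) = √264296 ≈ 514.1, ∠ = arctan(514/10) ≈ 88.89°
pole (s+40): 40 + j514 → |·| = √(40²+514²) = √265796 ≈ 515.55, ∠ = arctan(514/40) ≈ 85.55°
∠L = 148.50° − 174.44° = -25.94°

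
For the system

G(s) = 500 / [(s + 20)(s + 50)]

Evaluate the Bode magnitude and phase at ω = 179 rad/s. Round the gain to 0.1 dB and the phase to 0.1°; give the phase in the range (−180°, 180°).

At s = jω = j179:
pole (s+20): 20 + j179 → |·| = √(20²+179²) = √32441 ≈ 180.11, ∠ = arctan(179/20) ≈ 83.62°
pole (s+50): 50 + j179 → |·| = √(50²+179²) = √34541 ≈ 185.85, ∠ = arctan(179/50) ≈ 74.39°
|G| = 500 / 33473 ≈ 0.014937
Gain = 20 log₁₀(0.014937) ≈ -36.51 dB
∠G = 0.00° − 158.01° = -158.01°

-36.5 dB, -158.0°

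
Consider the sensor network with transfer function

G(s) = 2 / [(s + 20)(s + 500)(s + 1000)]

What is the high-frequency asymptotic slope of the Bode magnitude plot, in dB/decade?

Each pole contributes −20 dB/decade at high frequency; each zero contributes +20 dB/decade.
Net: 0 zero(s) − 3 pole(s) → -60 dB/decade.

-60 dB/decade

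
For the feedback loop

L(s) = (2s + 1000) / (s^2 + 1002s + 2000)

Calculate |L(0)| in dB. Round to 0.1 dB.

-6.0 dB

L(0) = 1000 / 2000 = 0.5
20 log₁₀(0.5) ≈ -6.02 dB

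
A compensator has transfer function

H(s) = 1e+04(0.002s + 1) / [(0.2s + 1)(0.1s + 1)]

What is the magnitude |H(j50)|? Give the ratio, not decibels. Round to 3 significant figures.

196

At ω = 50 rad/s:
zero (1 + j50·0.002) = 1 + j0.1 → |·| ≈ 1.005, ∠ ≈ 5.71°
pole (1 + j50·0.2) = 1 + j10 → |·| ≈ 10.05, ∠ ≈ 84.29°
pole (1 + j50·0.1) = 1 + j5 → |·| ≈ 5.099, ∠ ≈ 78.69°
|H| = 1e+04 · 1.005 / (10.05 · 5.099) ≈ 196.12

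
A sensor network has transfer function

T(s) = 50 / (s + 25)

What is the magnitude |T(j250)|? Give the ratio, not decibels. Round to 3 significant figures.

Substitute s = j250:
Numerator: 50 = 50 + j0
Denominator: (j250) + 25 = 25 + j250
|N| = √(50² + 0²) ≈ 50, ∠N ≈ 0.00°
|D| = √(25² + 250²) ≈ 251.25, ∠D ≈ 84.29°
|T| = 50 / 251.25 ≈ 0.199

0.199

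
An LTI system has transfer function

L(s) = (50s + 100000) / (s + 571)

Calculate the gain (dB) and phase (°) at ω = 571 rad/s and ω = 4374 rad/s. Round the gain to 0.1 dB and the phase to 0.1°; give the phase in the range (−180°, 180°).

Substitute s = j571:
Numerator: 50(j571) + 100000 = 100000 + j28550
Denominator: (j571) + 571 = 571 + j571
|N| = √(100000² + 28550²) ≈ 1.04e+05, ∠N ≈ 15.93°
|D| = √(571² + 571²) ≈ 807.52, ∠D ≈ 45.00°
|L| = 1.04e+05 / 807.52 ≈ 128.79
Gain = 20 log₁₀(128.79) ≈ 42.20 dB
∠L = 15.93° − 45.00° = -29.07°

Substitute s = j4374:
Numerator: 50(j4374) + 100000 = 100000 + j218700
Denominator: (j4374) + 571 = 571 + j4374
|N| = √(100000² + 218700²) ≈ 2.4048e+05, ∠N ≈ 65.43°
|D| = √(571² + 4374²) ≈ 4411.1, ∠D ≈ 82.56°
|L| = 2.4048e+05 / 4411.1 ≈ 54.517
Gain = 20 log₁₀(54.517) ≈ 34.73 dB
∠L = 65.43° − 82.56° = -17.13°

ω = 571: 42.2 dB, -29.1°; ω = 4374: 34.7 dB, -17.1°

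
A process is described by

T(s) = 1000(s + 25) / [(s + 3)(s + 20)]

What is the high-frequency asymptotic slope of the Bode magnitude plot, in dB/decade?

Each pole contributes −20 dB/decade at high frequency; each zero contributes +20 dB/decade.
Net: 1 zero(s) − 2 pole(s) → -20 dB/decade.

-20 dB/decade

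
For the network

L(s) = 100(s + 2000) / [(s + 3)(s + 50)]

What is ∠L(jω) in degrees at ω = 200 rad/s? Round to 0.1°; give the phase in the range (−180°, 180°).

-159.4°

At s = jω = j200:
zero (s+2000): 2000 + j200 → |·| = √(2000²+200²) = √4040000 ≈ 2010, ∠ = arctan(200/2000) ≈ 5.71°
pole (s+3): 3 + j200 → |·| = √(3²+200²) = √40009 ≈ 200.02, ∠ = arctan(200/3) ≈ 89.14°
pole (s+50): 50 + j200 → |·| = √(50²+200²) = √42500 ≈ 206.16, ∠ = arctan(200/50) ≈ 75.96°
∠L = 5.71° − 165.10° = -159.39°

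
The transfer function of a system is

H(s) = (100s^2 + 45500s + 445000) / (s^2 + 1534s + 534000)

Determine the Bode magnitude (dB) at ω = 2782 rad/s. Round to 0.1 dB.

39.4 dB

Substitute s = j2782:
Numerator: 100(j2782)^2 + 45500(j2782) + 445000 = -773507400 + j126581000
Denominator: (j2782)^2 + 1534(j2782) + 534000 = -7205524 + j4267588
|N| = √(773507400² + 126581000²) ≈ 7.838e+08, ∠N ≈ 170.71°
|D| = √(7205524² + 4267588²) ≈ 8.3745e+06, ∠D ≈ 149.36°
|H| = 7.838e+08 / 8.3745e+06 ≈ 93.594
Gain = 20 log₁₀(93.594) ≈ 39.42 dB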